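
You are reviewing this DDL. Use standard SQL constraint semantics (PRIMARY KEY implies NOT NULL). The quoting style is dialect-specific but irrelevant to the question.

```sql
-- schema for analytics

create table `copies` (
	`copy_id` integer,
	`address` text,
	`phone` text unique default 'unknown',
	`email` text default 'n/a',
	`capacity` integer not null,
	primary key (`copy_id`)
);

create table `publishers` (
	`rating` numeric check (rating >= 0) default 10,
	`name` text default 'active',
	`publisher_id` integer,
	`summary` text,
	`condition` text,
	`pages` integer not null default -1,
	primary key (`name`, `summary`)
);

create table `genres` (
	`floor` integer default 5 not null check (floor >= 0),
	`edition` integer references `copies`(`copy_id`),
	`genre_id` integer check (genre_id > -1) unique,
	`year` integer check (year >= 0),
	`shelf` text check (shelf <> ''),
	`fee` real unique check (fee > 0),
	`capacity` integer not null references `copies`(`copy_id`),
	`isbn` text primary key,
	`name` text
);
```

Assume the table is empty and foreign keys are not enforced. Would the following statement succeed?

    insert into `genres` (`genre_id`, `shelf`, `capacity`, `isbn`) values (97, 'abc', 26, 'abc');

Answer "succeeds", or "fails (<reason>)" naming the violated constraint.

NOT NULL columns: capacity is supplied; floor defaults to 5; isbn is supplied.
CHECK constraints: 97 satisfies (genre_id > -1); 'abc' satisfies (shelf <> '').
No constraint is violated.

succeeds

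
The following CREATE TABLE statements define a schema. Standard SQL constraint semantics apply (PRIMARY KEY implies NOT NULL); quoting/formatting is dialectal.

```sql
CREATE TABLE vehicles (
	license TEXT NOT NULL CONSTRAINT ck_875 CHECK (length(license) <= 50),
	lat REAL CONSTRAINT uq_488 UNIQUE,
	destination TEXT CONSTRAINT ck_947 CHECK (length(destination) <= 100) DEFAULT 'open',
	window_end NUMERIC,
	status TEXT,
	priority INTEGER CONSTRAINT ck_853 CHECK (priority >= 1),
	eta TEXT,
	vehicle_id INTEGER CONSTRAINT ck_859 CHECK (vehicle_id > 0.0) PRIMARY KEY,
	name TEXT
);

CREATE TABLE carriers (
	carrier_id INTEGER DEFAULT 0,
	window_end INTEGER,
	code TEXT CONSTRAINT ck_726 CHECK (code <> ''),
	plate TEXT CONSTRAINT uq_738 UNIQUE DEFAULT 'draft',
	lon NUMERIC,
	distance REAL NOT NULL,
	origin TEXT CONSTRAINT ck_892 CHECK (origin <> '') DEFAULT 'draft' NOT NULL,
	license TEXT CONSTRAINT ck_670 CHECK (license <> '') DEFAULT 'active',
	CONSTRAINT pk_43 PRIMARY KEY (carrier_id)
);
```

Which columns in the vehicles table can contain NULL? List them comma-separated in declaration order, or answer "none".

- license: declared NOT NULL → not nullable.
- lat: UNIQUE does not imply NOT NULL → nullable.
- destination: CHECK does not forbid NULL (a CHECK constraint passes when its expression is NULL) → nullable.
- window_end: no NOT NULL constraint applies → nullable.
- status: no NOT NULL constraint applies → nullable.
- priority: CHECK does not forbid NULL (a CHECK constraint passes when its expression is NULL) → nullable.
- eta: no NOT NULL constraint applies → nullable.
- vehicle_id: part of the PRIMARY KEY, which implies NOT NULL → not nullable.
- name: no NOT NULL constraint applies → nullable.

lat, destination, window_end, status, priority, eta, name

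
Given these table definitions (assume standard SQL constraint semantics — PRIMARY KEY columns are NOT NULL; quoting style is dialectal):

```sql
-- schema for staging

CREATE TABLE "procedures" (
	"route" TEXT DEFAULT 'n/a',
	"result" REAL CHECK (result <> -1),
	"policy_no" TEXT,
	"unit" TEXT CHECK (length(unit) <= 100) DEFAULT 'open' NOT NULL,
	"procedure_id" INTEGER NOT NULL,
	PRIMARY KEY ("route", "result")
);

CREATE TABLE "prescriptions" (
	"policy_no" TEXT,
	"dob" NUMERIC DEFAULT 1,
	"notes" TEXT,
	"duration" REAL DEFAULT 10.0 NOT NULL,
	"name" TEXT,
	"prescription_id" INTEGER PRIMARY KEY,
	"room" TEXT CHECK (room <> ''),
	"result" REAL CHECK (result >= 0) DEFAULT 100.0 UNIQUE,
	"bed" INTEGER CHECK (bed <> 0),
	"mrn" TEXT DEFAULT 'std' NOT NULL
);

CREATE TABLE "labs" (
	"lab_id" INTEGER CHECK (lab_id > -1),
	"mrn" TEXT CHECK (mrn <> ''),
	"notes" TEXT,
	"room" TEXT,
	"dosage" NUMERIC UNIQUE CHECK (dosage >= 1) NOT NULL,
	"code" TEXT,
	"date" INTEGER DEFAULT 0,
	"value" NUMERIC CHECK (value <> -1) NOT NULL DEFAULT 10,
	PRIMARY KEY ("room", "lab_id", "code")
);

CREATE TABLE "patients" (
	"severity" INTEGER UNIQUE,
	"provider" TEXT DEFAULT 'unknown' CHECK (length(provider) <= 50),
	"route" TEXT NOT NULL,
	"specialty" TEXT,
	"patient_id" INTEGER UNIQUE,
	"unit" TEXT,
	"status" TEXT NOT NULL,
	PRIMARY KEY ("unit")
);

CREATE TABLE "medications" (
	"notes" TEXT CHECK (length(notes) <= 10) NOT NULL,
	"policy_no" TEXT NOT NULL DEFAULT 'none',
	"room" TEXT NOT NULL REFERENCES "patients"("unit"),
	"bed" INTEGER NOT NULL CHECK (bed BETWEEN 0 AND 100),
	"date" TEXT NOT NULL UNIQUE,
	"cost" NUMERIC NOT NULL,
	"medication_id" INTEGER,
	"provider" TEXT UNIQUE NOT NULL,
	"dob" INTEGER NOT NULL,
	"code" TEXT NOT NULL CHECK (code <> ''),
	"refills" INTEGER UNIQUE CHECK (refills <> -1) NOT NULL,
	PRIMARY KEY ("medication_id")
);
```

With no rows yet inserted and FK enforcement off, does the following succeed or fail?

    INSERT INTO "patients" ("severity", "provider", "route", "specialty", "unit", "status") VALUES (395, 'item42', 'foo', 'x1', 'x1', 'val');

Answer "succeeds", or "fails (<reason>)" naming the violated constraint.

NOT NULL columns: route is supplied; status is supplied; unit is supplied.
CHECK constraints: 'item42' satisfies (length(provider) <= 50).
No constraint is violated.

succeeds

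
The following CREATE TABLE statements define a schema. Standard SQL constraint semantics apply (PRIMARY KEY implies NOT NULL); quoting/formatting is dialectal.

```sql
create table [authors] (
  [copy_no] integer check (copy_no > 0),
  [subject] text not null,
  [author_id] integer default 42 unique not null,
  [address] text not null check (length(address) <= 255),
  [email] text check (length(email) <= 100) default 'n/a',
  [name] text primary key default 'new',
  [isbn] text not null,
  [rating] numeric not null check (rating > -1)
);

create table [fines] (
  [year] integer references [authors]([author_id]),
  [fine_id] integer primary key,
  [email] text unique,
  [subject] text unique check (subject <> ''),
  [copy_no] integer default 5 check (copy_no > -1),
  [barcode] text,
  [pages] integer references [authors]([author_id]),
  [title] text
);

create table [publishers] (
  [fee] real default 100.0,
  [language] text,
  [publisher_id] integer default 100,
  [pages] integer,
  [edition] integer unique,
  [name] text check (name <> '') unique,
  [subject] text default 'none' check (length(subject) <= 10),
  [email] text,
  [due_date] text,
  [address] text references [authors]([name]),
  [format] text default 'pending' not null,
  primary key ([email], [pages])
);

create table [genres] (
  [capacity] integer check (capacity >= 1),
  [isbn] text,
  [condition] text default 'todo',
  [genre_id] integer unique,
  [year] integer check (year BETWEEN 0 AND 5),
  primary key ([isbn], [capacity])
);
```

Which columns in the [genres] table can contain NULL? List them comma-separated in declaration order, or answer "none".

condition, genre_id, year

- capacity: part of the PRIMARY KEY, which implies NOT NULL → not nullable.
- isbn: part of the PRIMARY KEY, which implies NOT NULL → not nullable.
- condition: DEFAULT only fills an omitted column; an explicit NULL is still allowed → nullable.
- genre_id: UNIQUE does not imply NOT NULL → nullable.
- year: CHECK does not forbid NULL (a CHECK constraint passes when its expression is NULL) → nullable.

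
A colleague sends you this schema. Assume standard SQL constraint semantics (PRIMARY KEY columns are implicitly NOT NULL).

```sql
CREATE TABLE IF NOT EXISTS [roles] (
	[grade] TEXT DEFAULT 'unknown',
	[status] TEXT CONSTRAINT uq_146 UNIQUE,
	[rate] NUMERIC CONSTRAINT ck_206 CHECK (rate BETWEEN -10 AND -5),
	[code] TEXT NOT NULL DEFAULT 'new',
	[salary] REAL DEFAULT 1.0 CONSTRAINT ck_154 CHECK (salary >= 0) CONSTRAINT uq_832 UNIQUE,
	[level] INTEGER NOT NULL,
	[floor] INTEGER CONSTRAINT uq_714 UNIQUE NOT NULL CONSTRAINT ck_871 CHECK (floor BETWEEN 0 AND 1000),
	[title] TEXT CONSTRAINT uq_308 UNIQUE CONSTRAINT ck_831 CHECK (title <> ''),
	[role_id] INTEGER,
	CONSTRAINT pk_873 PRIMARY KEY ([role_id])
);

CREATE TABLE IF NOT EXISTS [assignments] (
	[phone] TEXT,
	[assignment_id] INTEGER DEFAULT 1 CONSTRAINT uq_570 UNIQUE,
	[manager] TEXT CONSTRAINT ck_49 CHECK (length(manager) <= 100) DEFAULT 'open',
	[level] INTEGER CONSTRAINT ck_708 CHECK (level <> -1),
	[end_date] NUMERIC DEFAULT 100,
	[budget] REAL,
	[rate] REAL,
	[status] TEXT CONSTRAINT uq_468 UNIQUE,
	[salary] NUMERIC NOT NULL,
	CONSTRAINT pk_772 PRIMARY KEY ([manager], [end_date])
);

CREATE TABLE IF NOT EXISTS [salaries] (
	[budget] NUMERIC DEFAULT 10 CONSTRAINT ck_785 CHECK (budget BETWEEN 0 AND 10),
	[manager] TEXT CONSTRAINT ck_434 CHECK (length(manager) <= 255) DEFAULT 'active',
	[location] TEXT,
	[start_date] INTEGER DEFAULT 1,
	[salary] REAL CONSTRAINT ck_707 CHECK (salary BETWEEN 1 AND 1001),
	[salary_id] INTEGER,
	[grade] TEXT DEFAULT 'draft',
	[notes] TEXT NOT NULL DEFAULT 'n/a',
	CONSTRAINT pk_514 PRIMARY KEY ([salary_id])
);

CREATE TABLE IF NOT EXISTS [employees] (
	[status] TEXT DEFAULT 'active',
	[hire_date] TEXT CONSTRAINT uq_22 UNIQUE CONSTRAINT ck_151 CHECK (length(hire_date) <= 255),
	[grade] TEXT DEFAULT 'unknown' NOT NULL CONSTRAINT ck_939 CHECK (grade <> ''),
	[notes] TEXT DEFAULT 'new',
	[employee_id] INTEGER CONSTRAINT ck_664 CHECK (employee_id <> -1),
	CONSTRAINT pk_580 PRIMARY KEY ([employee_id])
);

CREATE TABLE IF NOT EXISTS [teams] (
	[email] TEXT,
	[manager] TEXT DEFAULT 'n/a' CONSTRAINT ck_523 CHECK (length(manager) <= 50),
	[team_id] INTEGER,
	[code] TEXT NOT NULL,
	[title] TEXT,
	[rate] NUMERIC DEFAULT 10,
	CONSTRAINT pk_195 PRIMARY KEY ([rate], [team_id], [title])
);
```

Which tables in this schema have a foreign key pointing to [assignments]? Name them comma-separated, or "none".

No REFERENCES clause anywhere in the schema names assignments.

none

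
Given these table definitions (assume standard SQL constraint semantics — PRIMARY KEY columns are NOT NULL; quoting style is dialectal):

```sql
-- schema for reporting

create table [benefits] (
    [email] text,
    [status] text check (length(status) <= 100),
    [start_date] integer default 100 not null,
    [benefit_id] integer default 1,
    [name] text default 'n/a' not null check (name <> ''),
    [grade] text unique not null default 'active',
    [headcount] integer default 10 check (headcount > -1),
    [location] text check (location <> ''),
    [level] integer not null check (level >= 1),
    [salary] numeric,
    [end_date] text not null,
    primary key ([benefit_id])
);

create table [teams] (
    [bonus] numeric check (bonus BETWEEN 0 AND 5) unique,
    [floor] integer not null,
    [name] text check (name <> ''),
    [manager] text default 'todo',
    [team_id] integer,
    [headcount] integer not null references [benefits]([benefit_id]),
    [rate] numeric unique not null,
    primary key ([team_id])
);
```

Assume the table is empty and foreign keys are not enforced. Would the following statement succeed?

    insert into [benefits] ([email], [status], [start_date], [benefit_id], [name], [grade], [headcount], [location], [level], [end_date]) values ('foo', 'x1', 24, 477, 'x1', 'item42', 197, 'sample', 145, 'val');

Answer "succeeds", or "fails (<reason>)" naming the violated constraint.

NOT NULL columns: benefit_id is supplied; end_date is supplied; grade is supplied; level is supplied; name is supplied; start_date is supplied.
CHECK constraints: 'x1' satisfies (length(status) <= 100); 'x1' satisfies (name <> ''); 197 satisfies (headcount > -1); 'sample' satisfies (location <> ''); 145 satisfies (level >= 1).
No constraint is violated.

succeeds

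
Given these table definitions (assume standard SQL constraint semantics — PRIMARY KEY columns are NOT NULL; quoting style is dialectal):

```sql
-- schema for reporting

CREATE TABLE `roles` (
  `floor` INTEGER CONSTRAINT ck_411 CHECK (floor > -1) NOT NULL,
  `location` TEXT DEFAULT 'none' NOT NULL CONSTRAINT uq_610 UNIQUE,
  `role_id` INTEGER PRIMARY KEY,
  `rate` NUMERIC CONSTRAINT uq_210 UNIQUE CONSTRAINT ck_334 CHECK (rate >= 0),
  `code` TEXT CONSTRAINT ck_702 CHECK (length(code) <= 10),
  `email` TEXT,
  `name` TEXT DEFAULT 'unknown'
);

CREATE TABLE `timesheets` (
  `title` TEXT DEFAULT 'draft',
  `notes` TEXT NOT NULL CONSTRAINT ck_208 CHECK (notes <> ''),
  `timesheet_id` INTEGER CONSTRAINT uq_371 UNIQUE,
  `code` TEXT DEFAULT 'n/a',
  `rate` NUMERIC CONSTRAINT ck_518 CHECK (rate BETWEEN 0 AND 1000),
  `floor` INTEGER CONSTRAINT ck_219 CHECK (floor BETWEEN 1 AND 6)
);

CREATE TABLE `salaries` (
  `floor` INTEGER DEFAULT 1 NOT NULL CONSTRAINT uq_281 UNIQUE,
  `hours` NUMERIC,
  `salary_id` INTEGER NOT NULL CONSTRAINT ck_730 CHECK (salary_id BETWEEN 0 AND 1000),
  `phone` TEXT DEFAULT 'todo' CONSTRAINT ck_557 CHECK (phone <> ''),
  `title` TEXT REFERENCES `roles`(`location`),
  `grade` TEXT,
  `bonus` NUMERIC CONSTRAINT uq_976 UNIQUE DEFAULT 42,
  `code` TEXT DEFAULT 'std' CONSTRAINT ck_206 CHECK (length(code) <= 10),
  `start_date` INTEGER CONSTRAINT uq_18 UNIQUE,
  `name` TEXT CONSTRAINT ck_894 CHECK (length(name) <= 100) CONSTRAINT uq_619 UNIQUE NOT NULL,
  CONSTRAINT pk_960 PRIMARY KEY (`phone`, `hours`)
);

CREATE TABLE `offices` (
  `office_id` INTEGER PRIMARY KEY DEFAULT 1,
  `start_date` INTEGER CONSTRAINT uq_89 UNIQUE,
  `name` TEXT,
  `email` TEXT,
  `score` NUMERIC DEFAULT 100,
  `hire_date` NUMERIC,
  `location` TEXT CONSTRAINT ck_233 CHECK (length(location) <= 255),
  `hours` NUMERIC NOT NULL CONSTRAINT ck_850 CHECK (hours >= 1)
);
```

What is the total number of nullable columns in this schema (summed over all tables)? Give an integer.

roles: 4 nullable (rate, code, email, name — PK (role_id) and explicit NOT NULL columns excluded).
timesheets: 5 nullable (title, timesheet_id, code, rate, floor — PK none and explicit NOT NULL columns excluded).
salaries: 5 nullable (title, grade, bonus, code, start_date — PK (phone, hours) and explicit NOT NULL columns excluded).
offices: 6 nullable (start_date, name, email, score, hire_date, location — PK (office_id) and explicit NOT NULL columns excluded).
Total: 4 + 5 + 5 + 6 = 20.

20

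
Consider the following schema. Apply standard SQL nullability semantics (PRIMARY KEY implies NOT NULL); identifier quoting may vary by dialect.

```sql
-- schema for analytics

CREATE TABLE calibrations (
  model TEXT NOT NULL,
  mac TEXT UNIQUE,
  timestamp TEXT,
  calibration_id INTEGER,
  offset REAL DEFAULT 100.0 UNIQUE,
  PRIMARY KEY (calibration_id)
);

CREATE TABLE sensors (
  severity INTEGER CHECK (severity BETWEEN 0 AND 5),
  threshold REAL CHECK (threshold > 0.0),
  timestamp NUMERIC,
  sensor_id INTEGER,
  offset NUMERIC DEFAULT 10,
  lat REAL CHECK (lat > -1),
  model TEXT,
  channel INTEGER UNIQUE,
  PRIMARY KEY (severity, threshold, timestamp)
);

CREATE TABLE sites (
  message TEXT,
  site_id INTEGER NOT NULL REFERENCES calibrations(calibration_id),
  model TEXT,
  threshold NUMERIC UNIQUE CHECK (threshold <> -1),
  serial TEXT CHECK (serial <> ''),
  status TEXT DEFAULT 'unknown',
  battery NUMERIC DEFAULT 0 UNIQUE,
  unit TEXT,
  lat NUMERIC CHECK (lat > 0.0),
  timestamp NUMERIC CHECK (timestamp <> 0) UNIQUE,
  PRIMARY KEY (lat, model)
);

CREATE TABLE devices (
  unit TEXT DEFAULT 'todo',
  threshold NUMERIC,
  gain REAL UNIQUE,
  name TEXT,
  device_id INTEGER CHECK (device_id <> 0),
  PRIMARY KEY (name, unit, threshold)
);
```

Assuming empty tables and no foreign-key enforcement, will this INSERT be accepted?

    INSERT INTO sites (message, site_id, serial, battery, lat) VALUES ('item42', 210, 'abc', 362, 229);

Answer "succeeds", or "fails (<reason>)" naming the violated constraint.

model is omitted from the column list and has no DEFAULT, so it would receive NULL.
But model is part of the PRIMARY KEY (implied NOT NULL).

fails (NOT NULL on model)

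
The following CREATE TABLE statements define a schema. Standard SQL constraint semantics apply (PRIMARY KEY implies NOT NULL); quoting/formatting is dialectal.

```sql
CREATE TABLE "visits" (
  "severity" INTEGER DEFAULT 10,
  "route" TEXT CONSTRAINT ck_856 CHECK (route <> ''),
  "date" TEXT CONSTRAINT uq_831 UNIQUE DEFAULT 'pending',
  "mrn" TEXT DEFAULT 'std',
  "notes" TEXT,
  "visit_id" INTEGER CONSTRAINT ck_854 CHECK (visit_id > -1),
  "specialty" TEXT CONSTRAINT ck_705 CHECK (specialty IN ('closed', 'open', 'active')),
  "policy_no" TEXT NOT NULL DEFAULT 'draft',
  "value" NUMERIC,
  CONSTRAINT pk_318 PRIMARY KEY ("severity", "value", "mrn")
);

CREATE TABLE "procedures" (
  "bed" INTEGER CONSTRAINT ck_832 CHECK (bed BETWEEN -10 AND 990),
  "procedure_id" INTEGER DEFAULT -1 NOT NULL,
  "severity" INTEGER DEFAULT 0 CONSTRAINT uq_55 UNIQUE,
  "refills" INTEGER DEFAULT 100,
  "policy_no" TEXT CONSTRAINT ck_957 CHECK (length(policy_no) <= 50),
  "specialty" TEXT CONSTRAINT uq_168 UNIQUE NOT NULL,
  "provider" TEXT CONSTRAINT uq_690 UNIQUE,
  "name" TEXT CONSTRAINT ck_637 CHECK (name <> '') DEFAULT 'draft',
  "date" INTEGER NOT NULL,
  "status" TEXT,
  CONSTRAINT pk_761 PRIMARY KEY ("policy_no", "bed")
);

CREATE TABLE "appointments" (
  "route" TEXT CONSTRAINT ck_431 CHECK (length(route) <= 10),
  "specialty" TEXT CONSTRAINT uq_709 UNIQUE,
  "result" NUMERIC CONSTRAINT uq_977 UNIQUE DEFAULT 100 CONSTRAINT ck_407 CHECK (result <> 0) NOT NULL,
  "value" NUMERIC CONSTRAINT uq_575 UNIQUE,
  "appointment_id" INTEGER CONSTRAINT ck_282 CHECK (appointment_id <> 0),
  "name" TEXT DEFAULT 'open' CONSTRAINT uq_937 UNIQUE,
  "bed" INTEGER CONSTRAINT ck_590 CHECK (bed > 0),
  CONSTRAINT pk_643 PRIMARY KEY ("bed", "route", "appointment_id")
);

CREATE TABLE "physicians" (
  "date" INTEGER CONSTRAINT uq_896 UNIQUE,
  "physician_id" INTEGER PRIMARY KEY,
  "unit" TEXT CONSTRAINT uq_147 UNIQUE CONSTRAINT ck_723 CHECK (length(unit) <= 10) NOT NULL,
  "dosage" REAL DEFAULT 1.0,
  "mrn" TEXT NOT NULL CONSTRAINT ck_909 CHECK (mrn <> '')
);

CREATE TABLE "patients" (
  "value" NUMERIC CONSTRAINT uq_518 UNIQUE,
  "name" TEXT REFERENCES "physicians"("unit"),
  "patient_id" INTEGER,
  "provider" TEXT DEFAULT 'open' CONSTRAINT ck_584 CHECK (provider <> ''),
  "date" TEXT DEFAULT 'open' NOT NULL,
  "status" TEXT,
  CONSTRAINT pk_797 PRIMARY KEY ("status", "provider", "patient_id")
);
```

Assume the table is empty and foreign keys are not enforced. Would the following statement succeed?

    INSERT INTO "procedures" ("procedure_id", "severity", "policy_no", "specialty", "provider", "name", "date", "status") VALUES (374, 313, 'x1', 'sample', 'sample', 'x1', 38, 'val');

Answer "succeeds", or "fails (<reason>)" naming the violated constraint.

fails (NOT NULL on bed)

bed is omitted from the column list and has no DEFAULT, so it would receive NULL.
But bed is part of the PRIMARY KEY (implied NOT NULL).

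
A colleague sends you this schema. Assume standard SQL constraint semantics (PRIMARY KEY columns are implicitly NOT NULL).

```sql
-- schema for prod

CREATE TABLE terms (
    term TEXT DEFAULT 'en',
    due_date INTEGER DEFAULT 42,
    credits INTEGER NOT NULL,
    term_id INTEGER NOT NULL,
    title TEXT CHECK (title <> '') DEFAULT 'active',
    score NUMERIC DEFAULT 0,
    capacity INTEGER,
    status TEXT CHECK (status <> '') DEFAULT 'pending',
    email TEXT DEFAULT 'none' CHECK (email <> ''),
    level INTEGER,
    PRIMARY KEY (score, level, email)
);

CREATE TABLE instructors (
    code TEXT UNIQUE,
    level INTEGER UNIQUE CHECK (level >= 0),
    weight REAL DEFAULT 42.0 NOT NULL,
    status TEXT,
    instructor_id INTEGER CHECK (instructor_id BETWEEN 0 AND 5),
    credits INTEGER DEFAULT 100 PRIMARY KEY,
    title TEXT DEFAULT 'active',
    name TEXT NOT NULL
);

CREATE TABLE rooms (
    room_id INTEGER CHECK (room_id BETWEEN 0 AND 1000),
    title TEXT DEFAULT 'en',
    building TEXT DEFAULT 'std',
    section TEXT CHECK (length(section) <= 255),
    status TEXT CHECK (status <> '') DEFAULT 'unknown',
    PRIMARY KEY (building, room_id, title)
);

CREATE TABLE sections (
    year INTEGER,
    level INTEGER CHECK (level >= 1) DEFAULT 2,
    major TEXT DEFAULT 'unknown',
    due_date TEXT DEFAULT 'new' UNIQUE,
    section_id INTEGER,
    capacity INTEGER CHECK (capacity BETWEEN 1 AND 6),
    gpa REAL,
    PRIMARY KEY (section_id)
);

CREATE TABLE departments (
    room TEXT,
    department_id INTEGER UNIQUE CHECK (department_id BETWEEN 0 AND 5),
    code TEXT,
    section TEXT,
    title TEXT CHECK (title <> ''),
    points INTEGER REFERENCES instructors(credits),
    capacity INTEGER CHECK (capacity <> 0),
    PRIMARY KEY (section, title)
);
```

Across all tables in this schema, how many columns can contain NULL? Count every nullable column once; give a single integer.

23

terms: 5 nullable (term, due_date, title, capacity, status — PK (score, level, email) and explicit NOT NULL columns excluded).
instructors: 5 nullable (code, level, status, instructor_id, title — PK (credits) and explicit NOT NULL columns excluded).
rooms: 2 nullable (section, status — PK (building, room_id, title) and explicit NOT NULL columns excluded).
sections: 6 nullable (year, level, major, due_date, capacity, gpa — PK (section_id) and explicit NOT NULL columns excluded).
departments: 5 nullable (room, department_id, code, points, capacity — PK (section, title) and explicit NOT NULL columns excluded).
Total: 5 + 5 + 2 + 6 + 5 = 23.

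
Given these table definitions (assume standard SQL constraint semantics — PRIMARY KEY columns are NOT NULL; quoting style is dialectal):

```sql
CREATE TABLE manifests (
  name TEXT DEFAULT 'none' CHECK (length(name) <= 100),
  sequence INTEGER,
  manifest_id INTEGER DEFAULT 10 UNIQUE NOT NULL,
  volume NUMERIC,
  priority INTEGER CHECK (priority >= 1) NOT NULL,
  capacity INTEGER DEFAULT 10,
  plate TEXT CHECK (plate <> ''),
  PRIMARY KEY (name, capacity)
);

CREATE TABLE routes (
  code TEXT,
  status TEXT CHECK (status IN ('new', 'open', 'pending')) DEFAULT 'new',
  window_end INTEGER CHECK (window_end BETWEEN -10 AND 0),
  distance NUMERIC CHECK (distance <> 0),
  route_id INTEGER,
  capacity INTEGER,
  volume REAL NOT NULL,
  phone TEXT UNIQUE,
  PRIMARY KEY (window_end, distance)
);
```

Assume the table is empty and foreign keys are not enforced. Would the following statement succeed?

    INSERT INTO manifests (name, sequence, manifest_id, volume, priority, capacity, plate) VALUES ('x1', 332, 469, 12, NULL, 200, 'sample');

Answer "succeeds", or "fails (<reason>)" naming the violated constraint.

fails (NOT NULL on priority)

priority is explicitly set to NULL, but priority is declared NOT NULL.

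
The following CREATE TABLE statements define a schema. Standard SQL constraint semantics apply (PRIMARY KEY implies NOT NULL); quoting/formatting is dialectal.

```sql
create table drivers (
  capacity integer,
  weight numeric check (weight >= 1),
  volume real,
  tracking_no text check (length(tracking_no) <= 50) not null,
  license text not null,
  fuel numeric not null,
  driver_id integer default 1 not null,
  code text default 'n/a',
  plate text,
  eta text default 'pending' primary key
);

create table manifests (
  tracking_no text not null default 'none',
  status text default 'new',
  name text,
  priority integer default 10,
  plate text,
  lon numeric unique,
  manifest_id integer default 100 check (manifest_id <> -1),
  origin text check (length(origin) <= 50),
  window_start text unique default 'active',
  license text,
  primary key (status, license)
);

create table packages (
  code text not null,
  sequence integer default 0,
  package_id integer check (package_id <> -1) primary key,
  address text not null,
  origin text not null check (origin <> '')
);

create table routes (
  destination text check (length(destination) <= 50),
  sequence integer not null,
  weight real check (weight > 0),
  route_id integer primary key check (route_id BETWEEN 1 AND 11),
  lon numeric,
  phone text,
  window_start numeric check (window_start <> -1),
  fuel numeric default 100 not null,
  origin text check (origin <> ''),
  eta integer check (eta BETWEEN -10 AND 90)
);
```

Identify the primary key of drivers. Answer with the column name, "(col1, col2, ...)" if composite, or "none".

eta

eta is declared PRIMARY KEY inline on the column.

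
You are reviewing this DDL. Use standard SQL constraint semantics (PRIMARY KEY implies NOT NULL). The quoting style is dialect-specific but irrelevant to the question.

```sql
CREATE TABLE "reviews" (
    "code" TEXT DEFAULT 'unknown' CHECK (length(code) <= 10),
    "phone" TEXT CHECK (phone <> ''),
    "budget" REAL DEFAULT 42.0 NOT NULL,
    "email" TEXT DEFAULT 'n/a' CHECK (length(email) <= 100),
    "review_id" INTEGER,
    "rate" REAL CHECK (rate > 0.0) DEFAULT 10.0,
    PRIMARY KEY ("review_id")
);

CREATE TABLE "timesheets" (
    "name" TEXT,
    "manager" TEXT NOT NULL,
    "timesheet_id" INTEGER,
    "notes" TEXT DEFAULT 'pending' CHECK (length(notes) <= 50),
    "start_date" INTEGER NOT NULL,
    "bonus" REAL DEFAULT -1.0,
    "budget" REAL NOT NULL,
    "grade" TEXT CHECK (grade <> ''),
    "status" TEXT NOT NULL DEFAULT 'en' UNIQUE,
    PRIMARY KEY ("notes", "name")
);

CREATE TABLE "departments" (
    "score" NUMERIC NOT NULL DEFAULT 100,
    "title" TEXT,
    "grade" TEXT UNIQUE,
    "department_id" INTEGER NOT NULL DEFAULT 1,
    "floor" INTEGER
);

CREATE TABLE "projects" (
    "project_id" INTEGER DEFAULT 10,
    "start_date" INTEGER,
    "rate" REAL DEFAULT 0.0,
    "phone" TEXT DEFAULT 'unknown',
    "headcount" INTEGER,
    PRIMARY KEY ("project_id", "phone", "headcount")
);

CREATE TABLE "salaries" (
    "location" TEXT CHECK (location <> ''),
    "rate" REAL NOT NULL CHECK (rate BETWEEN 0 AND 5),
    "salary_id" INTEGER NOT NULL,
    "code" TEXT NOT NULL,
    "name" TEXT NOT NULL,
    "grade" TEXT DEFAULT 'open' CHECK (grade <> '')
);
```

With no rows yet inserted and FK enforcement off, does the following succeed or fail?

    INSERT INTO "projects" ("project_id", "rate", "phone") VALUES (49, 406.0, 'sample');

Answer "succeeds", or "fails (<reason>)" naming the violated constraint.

fails (NOT NULL on headcount)

headcount is omitted from the column list and has no DEFAULT, so it would receive NULL.
But headcount is part of the PRIMARY KEY (implied NOT NULL).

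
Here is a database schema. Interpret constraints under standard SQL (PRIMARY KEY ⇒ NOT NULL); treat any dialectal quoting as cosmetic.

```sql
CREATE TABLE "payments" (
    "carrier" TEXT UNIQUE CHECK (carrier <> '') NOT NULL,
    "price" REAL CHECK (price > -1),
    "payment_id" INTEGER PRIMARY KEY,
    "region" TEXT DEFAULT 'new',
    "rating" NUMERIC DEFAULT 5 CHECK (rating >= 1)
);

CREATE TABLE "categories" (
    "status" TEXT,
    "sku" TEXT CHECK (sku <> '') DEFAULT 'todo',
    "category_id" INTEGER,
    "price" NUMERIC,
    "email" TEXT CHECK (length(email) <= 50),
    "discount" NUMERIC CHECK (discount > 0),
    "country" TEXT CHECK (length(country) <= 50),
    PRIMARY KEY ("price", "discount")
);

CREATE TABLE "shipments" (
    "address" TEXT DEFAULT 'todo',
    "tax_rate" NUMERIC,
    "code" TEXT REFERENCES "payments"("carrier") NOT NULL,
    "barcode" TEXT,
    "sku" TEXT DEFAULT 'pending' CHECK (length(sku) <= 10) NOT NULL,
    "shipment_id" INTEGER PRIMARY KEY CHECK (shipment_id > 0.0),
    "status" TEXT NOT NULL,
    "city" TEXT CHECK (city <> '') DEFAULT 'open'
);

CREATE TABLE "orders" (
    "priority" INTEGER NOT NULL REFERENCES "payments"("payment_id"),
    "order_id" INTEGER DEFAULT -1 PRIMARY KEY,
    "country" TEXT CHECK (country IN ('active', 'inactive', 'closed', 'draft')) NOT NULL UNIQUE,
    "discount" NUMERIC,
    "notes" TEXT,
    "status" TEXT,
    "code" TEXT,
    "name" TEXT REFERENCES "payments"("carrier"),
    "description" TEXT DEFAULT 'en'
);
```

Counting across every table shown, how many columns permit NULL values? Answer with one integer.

18

payments: 3 nullable (price, region, rating — PK (payment_id) and explicit NOT NULL columns excluded).
categories: 5 nullable (status, sku, category_id, email, country — PK (price, discount) and explicit NOT NULL columns excluded).
shipments: 4 nullable (address, tax_rate, barcode, city — PK (shipment_id) and explicit NOT NULL columns excluded).
orders: 6 nullable (discount, notes, status, code, name, description — PK (order_id) and explicit NOT NULL columns excluded).
Total: 3 + 5 + 4 + 6 = 18.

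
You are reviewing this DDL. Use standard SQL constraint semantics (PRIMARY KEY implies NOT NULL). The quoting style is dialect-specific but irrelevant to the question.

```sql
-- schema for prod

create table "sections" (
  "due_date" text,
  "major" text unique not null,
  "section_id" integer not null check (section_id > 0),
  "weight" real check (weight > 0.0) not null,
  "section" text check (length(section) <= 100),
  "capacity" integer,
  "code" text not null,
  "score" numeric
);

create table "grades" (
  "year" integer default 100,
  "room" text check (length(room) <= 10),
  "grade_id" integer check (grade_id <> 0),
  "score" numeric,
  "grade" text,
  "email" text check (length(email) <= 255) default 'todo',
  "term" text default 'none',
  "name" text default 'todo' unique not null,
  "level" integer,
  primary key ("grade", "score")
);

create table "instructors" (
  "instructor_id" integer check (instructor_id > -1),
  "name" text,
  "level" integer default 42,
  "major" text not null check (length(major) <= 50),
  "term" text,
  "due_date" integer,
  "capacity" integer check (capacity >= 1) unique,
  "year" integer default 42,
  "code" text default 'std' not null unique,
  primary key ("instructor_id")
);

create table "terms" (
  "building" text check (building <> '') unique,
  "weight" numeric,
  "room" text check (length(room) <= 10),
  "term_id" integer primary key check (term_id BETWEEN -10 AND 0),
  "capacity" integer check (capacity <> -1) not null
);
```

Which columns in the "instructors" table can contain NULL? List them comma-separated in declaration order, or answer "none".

name, level, term, due_date, capacity, year

- instructor_id: part of the PRIMARY KEY, which implies NOT NULL → not nullable.
- name: no NOT NULL constraint applies → nullable.
- level: DEFAULT only fills an omitted column; an explicit NULL is still allowed → nullable.
- major: declared NOT NULL → not nullable.
- term: no NOT NULL constraint applies → nullable.
- due_date: no NOT NULL constraint applies → nullable.
- capacity: CHECK does not forbid NULL (a CHECK constraint passes when its expression is NULL) → nullable.
- year: DEFAULT only fills an omitted column; an explicit NULL is still allowed → nullable.
- code: declared NOT NULL → not nullable.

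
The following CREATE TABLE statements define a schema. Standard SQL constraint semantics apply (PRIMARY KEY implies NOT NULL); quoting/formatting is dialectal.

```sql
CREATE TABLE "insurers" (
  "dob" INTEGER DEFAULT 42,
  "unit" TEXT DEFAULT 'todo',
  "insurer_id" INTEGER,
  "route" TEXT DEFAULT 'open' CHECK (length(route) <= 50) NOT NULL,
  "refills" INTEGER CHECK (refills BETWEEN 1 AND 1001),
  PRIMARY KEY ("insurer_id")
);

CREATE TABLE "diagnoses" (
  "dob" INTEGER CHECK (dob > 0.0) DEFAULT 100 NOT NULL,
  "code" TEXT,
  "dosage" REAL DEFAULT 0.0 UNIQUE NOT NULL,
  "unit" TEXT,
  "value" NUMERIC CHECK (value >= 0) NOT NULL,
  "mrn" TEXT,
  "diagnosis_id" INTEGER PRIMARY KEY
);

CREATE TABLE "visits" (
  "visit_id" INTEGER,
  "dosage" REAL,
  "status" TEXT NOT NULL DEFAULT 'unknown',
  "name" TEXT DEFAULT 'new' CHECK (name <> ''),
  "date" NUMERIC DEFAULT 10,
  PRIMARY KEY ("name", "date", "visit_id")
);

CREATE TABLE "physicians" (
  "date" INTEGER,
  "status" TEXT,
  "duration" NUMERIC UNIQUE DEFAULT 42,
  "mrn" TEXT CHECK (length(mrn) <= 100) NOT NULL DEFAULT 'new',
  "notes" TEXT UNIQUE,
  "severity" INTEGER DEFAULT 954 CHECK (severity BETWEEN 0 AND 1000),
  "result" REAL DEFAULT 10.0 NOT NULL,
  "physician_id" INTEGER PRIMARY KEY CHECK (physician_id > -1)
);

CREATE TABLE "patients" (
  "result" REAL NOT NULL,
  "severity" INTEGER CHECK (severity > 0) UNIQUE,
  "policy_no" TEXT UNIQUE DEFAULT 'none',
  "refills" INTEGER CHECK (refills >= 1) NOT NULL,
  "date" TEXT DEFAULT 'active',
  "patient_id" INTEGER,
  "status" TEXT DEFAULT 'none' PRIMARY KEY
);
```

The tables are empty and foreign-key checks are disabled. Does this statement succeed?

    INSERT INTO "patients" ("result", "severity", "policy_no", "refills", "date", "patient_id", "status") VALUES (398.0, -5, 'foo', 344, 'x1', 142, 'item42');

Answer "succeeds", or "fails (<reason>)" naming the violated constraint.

fails (CHECK on severity)

The value -5 for severity violates CHECK (severity > 0).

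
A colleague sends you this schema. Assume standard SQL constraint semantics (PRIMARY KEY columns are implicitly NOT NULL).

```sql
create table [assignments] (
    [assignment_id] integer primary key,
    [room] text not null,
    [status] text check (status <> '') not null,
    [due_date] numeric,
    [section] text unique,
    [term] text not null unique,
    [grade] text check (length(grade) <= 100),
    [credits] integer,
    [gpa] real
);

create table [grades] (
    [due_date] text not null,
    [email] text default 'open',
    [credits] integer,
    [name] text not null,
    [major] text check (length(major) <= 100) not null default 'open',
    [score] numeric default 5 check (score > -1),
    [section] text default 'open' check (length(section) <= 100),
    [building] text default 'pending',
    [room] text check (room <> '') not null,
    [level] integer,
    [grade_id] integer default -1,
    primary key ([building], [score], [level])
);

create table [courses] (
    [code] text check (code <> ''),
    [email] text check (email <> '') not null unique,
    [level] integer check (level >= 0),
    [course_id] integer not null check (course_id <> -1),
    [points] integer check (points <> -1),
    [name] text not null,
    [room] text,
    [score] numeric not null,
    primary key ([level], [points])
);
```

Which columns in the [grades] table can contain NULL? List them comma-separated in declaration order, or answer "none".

email, credits, section, grade_id

- due_date: declared NOT NULL → not nullable.
- email: DEFAULT only fills an omitted column; an explicit NULL is still allowed → nullable.
- credits: no NOT NULL constraint applies → nullable.
- name: declared NOT NULL → not nullable.
- major: declared NOT NULL → not nullable.
- score: part of the PRIMARY KEY, which implies NOT NULL → not nullable.
- section: CHECK does not forbid NULL (a CHECK constraint passes when its expression is NULL) → nullable.
- building: part of the PRIMARY KEY, which implies NOT NULL → not nullable.
- room: declared NOT NULL → not nullable.
- level: part of the PRIMARY KEY, which implies NOT NULL → not nullable.
- grade_id: DEFAULT only fills an omitted column; an explicit NULL is still allowed → nullable.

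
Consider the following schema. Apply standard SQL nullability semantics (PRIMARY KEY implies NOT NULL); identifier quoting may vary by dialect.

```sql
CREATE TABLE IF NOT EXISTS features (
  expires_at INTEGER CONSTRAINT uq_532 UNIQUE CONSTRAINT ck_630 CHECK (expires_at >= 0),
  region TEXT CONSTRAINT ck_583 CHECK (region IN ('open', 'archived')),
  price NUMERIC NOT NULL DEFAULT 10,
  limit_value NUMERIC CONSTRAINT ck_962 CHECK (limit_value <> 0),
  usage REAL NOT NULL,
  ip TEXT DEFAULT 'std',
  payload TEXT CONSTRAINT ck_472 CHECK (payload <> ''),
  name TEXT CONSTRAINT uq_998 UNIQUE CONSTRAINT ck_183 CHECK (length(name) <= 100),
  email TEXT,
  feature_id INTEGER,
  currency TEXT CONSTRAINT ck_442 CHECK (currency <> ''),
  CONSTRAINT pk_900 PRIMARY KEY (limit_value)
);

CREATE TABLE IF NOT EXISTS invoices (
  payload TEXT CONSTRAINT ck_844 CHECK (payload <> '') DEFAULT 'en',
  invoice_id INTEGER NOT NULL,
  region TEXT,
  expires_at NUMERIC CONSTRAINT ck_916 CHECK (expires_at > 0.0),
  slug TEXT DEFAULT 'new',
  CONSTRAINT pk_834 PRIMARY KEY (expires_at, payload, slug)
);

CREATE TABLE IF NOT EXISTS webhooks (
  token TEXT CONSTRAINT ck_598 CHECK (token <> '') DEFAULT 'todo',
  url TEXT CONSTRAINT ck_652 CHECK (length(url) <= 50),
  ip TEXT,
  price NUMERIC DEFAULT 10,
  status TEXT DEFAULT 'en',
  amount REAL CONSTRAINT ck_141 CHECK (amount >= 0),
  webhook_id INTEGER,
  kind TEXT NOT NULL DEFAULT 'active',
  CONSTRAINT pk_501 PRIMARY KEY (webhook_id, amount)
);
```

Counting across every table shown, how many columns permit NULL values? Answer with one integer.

14

features: 8 nullable (expires_at, region, ip, payload, name, email, feature_id, currency — PK (limit_value) and explicit NOT NULL columns excluded).
invoices: 1 nullable (region — PK (expires_at, payload, slug) and explicit NOT NULL columns excluded).
webhooks: 5 nullable (token, url, ip, price, status — PK (webhook_id, amount) and explicit NOT NULL columns excluded).
Total: 8 + 1 + 5 = 14.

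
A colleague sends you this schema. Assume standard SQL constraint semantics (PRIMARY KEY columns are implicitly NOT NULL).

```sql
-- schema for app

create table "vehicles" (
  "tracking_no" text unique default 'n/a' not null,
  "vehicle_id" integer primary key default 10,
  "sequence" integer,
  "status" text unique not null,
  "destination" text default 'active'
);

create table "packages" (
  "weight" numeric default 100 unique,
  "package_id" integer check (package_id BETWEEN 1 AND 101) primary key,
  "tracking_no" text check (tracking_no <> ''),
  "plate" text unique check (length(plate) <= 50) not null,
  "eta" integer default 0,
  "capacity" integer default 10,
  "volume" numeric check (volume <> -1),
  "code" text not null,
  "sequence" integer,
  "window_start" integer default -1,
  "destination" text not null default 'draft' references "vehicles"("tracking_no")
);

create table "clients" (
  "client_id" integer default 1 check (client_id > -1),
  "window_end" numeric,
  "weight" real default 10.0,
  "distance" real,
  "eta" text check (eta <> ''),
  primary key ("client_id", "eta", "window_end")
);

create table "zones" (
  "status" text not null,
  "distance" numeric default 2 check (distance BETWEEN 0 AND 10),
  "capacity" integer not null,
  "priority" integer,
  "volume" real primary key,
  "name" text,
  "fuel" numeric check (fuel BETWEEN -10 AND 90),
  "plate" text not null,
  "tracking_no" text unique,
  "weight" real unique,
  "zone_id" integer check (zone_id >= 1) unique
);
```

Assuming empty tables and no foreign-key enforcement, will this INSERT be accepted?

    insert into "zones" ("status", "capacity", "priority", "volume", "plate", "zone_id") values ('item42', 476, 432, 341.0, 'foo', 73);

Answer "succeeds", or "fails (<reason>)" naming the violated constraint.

succeeds

NOT NULL columns: capacity is supplied; plate is supplied; status is supplied; volume is supplied.
CHECK constraints: 73 satisfies (zone_id >= 1).
No constraint is violated.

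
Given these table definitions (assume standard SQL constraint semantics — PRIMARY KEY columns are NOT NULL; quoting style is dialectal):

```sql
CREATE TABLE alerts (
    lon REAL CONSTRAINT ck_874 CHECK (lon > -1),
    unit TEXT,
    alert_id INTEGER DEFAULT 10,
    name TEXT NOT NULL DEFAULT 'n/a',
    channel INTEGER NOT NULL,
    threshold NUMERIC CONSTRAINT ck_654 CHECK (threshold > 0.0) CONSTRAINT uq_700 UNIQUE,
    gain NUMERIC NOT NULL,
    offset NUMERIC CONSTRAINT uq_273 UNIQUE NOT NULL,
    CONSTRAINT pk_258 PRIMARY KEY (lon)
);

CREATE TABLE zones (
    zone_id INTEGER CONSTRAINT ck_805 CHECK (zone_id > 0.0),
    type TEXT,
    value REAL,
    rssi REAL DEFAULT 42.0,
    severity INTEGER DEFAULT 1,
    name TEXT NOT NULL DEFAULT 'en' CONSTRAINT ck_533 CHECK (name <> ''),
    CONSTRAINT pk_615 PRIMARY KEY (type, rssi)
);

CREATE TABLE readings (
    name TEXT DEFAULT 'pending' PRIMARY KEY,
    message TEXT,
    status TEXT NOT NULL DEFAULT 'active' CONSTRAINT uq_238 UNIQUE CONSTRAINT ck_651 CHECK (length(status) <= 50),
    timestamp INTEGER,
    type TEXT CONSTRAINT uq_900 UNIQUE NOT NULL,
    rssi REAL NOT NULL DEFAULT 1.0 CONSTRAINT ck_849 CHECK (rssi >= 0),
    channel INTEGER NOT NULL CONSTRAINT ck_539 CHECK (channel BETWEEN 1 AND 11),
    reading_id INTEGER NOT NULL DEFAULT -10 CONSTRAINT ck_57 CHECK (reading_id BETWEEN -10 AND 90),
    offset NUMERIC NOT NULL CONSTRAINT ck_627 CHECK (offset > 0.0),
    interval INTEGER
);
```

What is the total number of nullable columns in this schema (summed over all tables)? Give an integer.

9

alerts: 3 nullable (unit, alert_id, threshold — PK (lon) and explicit NOT NULL columns excluded).
zones: 3 nullable (zone_id, value, severity — PK (type, rssi) and explicit NOT NULL columns excluded).
readings: 3 nullable (message, timestamp, interval — PK (name) and explicit NOT NULL columns excluded).
Total: 3 + 3 + 3 = 9.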